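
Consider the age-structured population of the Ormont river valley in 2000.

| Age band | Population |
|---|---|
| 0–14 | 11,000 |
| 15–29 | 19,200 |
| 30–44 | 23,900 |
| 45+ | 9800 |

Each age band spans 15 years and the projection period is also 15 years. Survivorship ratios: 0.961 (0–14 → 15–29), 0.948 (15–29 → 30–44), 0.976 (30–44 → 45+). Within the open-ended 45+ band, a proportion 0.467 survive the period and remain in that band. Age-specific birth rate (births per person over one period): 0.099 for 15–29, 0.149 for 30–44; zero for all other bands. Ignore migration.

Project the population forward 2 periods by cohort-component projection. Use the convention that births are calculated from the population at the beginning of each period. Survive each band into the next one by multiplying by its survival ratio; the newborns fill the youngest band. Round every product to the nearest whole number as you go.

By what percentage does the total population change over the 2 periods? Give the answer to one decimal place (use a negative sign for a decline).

-22.0

Numbering the groups 1..4 from youngest to oldest:
After projecting period 1:
Births: 19200 * 0.099 = 1901 ; 23900 * 0.149 = 3561 → 5462
Group 2: 11000 * 0.961 = 10571
Group 3: 19200 * 0.948 = 18202
Group 4: 23900 * 0.976 + 9800 * 0.467 = 23326 + 4577 = 27903
End of period: [5462, 10571, 18202, 27903]
After projecting period 2:
Births: 10571 * 0.099 = 1047 ; 18202 * 0.149 = 2712 → 3759
Group 2: 5462 * 0.961 = 5249
Group 3: 10571 * 0.948 = 10021
Group 4: 18202 * 0.976 + 27903 * 0.467 = 17765 + 13031 = 30796
End of period: [3759, 5249, 10021, 30796]
Total: 63900 → 49825; change = -14075; percentage change = -22.0%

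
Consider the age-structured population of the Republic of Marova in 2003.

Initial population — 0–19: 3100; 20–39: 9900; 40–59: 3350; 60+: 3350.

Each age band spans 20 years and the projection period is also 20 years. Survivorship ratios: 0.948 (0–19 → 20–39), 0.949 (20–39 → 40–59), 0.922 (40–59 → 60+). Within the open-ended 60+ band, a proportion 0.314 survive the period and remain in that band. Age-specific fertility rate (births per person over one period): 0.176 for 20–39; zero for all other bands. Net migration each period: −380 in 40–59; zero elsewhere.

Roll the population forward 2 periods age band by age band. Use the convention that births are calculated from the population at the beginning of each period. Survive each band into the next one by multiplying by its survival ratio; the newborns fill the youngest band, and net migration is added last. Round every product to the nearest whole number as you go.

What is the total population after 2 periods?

After projecting period 1:
Births: 9900 * 0.176 = 1742
20–39: 3100 * 0.948 = 2939
40–59: 9900 * 0.949 = 9395
60+: 3350 * 0.922 + 3350 * 0.314 = 3089 + 1052 = 4141
Net migration: 40–59 − 380 → 9015
End of period: [1742, 2939, 9015, 4141]
After projecting period 2:
Births: 2939 * 0.176 = 517
20–39: 1742 * 0.948 = 1651
40–59: 2939 * 0.949 = 2789
60+: 9015 * 0.922 + 4141 * 0.314 = 8312 + 1300 = 9612
Net migration: 40–59 − 380 → 2409
End of period: [517, 1651, 2409, 9612]
Total after period 2: 517 + 1651 + 2409 + 9612 = 14189

14189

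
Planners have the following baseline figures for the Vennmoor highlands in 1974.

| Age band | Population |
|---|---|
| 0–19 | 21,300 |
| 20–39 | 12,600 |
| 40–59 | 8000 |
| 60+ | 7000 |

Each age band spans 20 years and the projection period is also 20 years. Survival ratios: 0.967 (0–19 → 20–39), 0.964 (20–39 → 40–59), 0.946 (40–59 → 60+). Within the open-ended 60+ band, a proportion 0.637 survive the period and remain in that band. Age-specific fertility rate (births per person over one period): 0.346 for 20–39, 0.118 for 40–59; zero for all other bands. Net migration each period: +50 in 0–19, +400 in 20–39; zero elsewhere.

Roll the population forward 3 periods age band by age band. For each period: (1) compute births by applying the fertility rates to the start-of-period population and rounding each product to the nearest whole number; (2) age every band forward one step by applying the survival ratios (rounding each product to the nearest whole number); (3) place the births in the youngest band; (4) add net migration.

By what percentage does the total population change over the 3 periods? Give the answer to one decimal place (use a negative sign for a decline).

Let band 1 be 0–19 through band 4 = 60+.
Period 1.
Births: 12600 * 0.346 = 4360, 8000 * 0.118 = 944 — total 5304
Band 2: 21300 * 0.967 = 20597
Band 3: 12600 * 0.964 = 12146
Band 4: 8000 * 0.946 + 7000 * 0.637 = 7568 + 4459 = 12027
Net migration: Band 1 + 50 → 5354; Band 2 + 400 → 20997
Giving 5354 / 20997 / 12146 / 12027.
Period 2.
Births: 20997 * 0.346 = 7265, 12146 * 0.118 = 1433 — total 8698
Band 2: 5354 * 0.967 = 5177
Band 3: 20997 * 0.964 = 20241
Band 4: 12146 * 0.946 + 12027 * 0.637 = 11490 + 7661 = 19151
Net migration: Band 1 + 50 → 8748; Band 2 + 400 → 5577
Giving 8748 / 5577 / 20241 / 19151.
Period 3.
Births: 5577 * 0.346 = 1930, 20241 * 0.118 = 2388 — total 4318
Band 2: 8748 * 0.967 = 8459
Band 3: 5577 * 0.964 = 5376
Band 4: 20241 * 0.946 + 19151 * 0.637 = 19148 + 12199 = 31347
Net migration: Band 1 + 50 → 4368; Band 2 + 400 → 8859
Giving 4368 / 8859 / 5376 / 31347.
Total: 48900 → 49950; change = 1050; percentage change = 2.1%

2.1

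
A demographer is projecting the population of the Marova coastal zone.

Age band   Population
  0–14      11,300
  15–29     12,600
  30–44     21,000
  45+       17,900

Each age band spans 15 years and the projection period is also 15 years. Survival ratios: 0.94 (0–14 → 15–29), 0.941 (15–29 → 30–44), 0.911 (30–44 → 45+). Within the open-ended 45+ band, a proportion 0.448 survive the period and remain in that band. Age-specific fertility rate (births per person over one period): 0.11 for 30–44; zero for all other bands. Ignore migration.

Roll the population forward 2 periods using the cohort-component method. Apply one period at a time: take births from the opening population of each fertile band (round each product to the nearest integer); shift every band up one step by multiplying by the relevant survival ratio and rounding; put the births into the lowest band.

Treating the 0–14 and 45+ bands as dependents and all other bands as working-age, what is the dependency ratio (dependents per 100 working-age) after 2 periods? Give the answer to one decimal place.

Let group 1 be 0–14 through group 4 = 45+.
[period 1]
Births: 21000 × 0.11 = 2310
Group 2: 11300 × 0.94 = 10622
Group 3: 12600 × 0.941 = 11857
Group 4: 21000 × 0.911 + 17900 × 0.448 = 19131 + 8019 = 27150
→ [2310, 10622, 11857, 27150]
[period 2]
Births: 11857 × 0.11 = 1304
Group 2: 2310 × 0.94 = 2171
Group 3: 10622 × 0.941 = 9995
Group 4: 11857 × 0.911 + 27150 × 0.448 = 10802 + 12163 = 22965
→ [1304, 2171, 9995, 22965]
Dependents (band 0–14 + band 45+) = 1304 + 22965 = 24269; working-age = 12166; ratio = 24269/12166 × 100 = 199.5

199.5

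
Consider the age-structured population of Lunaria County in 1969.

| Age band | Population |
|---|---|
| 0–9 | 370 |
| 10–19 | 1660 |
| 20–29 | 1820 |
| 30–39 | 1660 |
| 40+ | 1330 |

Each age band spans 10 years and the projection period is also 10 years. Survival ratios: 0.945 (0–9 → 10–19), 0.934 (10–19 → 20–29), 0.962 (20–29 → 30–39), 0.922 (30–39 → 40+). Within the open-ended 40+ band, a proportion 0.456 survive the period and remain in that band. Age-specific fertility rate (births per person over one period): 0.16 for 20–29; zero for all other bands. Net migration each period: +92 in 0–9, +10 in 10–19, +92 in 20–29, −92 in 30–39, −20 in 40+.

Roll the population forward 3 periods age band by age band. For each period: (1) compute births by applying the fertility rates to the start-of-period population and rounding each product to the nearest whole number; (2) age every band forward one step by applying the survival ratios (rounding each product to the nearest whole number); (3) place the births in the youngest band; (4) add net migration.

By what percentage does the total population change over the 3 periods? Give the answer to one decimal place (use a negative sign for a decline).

Numbering the bands 1..5 from youngest to oldest:
[period 1]
Births: 1820 * 0.16 = 291
Band 2: 370 * 0.945 = 350
Band 3: 1660 * 0.934 = 1550
Band 4: 1820 * 0.962 = 1751
Band 5: 1660 * 0.922 + 1330 * 0.456 = 1531 + 606 = 2137
Net migration: Band 1 + 92 → 383; Band 2 + 10 → 360; Band 3 + 92 → 1642; Band 4 − 92 → 1659; Band 5 − 20 → 2117
Giving 383 / 360 / 1642 / 1659 / 2117.
[period 2]
Births: 1642 * 0.16 = 263
Band 2: 383 * 0.945 = 362
Band 3: 360 * 0.934 = 336
Band 4: 1642 * 0.962 = 1580
Band 5: 1659 * 0.922 + 2117 * 0.456 = 1530 + 965 = 2495
Net migration: Band 1 + 92 → 355; Band 2 + 10 → 372; Band 3 + 92 → 428; Band 4 − 92 → 1488; Band 5 − 20 → 2475
Giving 355 / 372 / 428 / 1488 / 2475.
[period 3]
Births: 428 * 0.16 = 68
Band 2: 355 * 0.945 = 335
Band 3: 372 * 0.934 = 347
Band 4: 428 * 0.962 = 412
Band 5: 1488 * 0.922 + 2475 * 0.456 = 1372 + 1129 = 2501
Net migration: Band 1 + 92 → 160; Band 2 + 10 → 345; Band 3 + 92 → 439; Band 4 − 92 → 320; Band 5 − 20 → 2481
Giving 160 / 345 / 439 / 320 / 2481.
Total: 6840 → 3745; change = -3095; percentage change = -45.2%

-45.2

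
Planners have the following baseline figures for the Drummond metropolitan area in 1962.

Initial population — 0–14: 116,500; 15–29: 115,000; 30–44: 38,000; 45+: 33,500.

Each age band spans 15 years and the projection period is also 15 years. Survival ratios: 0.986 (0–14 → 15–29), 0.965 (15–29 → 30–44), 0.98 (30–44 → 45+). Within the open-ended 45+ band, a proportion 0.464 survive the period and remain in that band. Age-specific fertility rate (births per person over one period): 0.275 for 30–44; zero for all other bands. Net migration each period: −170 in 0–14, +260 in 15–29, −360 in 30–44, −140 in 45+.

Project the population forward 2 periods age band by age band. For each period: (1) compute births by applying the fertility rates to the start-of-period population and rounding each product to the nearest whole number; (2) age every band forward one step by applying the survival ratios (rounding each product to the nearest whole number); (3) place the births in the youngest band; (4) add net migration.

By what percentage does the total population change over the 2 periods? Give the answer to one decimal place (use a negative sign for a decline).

After projecting period 1:
Births: 38000 * 0.275 = 10450
15–29: 116500 * 0.986 = 114869
30–44: 115000 * 0.965 = 110975
45+: 38000 * 0.98 + 33500 * 0.464 = 37240 + 15544 = 52784
Net migration: 0–14 − 170 → 10280; 15–29 + 260 → 115129; 30–44 − 360 → 110615; 45+ − 140 → 52644
Population now: 0–14=10280, 15–29=115129, 30–44=110615, 45+=52644
After projecting period 2:
Births: 110615 * 0.275 = 30419
15–29: 10280 * 0.986 = 10136
30–44: 115129 * 0.965 = 111099
45+: 110615 * 0.98 + 52644 * 0.464 = 108403 + 24427 = 132830
Net migration: 0–14 − 170 → 30249; 15–29 + 260 → 10396; 30–44 − 360 → 110739; 45+ − 140 → 132690
Population now: 0–14=30249, 15–29=10396, 30–44=110739, 45+=132690
Total: 303000 → 284074; change = -18926; percentage change = -6.2%

-6.2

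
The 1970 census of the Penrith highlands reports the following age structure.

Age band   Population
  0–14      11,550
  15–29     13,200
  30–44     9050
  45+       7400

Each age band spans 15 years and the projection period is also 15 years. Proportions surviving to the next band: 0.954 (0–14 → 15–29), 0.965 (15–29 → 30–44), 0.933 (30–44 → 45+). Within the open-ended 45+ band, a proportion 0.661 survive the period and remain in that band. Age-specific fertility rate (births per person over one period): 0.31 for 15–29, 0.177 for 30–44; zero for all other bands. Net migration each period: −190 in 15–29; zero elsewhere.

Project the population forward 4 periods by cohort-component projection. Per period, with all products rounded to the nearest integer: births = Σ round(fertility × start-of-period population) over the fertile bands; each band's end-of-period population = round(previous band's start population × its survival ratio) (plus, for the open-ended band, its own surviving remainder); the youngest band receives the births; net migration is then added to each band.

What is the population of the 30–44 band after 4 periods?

Period 1.
Births: 13200 × 0.31 = 4092  |  9050 × 0.177 = 1602 → total 5694
15–29: 11550 × 0.954 = 11019
30–44: 13200 × 0.965 = 12738
45+: 9050 × 0.933 + 7400 × 0.661 = 8444 + 4891 = 13335
Net migration: 15–29 − 190 → 10829
Population now: 0–14=5694, 15–29=10829, 30–44=12738, 45+=13335
Period 2.
Births: 10829 × 0.31 = 3357  |  12738 × 0.177 = 2255 → total 5612
15–29: 5694 × 0.954 = 5432
30–44: 10829 × 0.965 = 10450
45+: 12738 × 0.933 + 13335 × 0.661 = 11885 + 8814 = 20699
Net migration: 15–29 − 190 → 5242
Population now: 0–14=5612, 15–29=5242, 30–44=10450, 45+=20699
Period 3.
Births: 5242 × 0.31 = 1625  |  10450 × 0.177 = 1850 → total 3475
15–29: 5612 × 0.954 = 5354
30–44: 5242 × 0.965 = 5059
45+: 10450 × 0.933 + 20699 × 0.661 = 9750 + 13682 = 23432
Net migration: 15–29 − 190 → 5164
Population now: 0–14=3475, 15–29=5164, 30–44=5059, 45+=23432
Period 4.
Births: 5164 × 0.31 = 1601  |  5059 × 0.177 = 895 → total 2496
15–29: 3475 × 0.954 = 3315
30–44: 5164 × 0.965 = 4983
45+: 5059 × 0.933 + 23432 × 0.661 = 4720 + 15489 = 20209
Net migration: 15–29 − 190 → 3125
Population now: 0–14=2496, 15–29=3125, 30–44=4983, 45+=20209

4983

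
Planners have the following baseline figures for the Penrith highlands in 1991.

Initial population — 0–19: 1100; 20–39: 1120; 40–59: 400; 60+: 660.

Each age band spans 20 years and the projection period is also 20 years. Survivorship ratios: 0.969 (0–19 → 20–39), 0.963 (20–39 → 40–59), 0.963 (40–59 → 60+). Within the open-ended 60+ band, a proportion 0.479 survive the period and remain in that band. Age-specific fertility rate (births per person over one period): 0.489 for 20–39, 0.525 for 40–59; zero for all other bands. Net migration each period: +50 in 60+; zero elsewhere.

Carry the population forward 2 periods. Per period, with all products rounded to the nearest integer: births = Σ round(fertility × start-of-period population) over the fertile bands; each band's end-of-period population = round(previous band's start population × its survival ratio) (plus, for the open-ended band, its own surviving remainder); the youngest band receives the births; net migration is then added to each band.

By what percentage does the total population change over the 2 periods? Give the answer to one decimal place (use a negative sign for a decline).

31.0

After projecting period 1:
Births: 1120 × 0.489 = 548  |  400 × 0.525 = 210 → total 758
20–39: 1100 × 0.969 = 1066
40–59: 1120 × 0.963 = 1079
60+: 400 × 0.963 + 660 × 0.479 = 385 + 316 = 701
Net migration: 60+ + 50 → 751
Population now: 0–19=758, 20–39=1066, 40–59=1079, 60+=751
After projecting period 2:
Births: 1066 × 0.489 = 521  |  1079 × 0.525 = 566 → total 1087
20–39: 758 × 0.969 = 735
40–59: 1066 × 0.963 = 1027
60+: 1079 × 0.963 + 751 × 0.479 = 1039 + 360 = 1399
Net migration: 60+ + 50 → 1449
Population now: 0–19=1087, 20–39=735, 40–59=1027, 60+=1449
Total: 3280 → 4298; change = 1018; percentage change = 31.0%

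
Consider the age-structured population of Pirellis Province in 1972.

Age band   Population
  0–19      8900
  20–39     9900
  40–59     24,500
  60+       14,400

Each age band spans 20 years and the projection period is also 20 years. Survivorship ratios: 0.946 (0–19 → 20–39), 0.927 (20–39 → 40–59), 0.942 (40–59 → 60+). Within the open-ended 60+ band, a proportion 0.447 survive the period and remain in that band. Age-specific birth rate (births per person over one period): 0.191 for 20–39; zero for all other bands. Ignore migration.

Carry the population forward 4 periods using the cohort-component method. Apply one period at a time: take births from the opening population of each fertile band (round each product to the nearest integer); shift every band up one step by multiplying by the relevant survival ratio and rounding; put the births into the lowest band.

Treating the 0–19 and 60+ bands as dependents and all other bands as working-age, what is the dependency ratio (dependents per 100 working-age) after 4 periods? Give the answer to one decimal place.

548.0

— Period 1 —
Births: 9900 * 0.191 = 1891
20–39: 8900 * 0.946 = 8419
40–59: 9900 * 0.927 = 9177
60+: 24500 * 0.942 + 14400 * 0.447 = 23079 + 6437 = 29516
Giving 1891 / 8419 / 9177 / 29516.
— Period 2 —
Births: 8419 * 0.191 = 1608
20–39: 1891 * 0.946 = 1789
40–59: 8419 * 0.927 = 7804
60+: 9177 * 0.942 + 29516 * 0.447 = 8645 + 13194 = 21839
Giving 1608 / 1789 / 7804 / 21839.
— Period 3 —
Births: 1789 * 0.191 = 342
20–39: 1608 * 0.946 = 1521
40–59: 1789 * 0.927 = 1658
60+: 7804 * 0.942 + 21839 * 0.447 = 7351 + 9762 = 17113
Giving 342 / 1521 / 1658 / 17113.
— Period 4 —
Births: 1521 * 0.191 = 291
20–39: 342 * 0.946 = 324
40–59: 1521 * 0.927 = 1410
60+: 1658 * 0.942 + 17113 * 0.447 = 1562 + 7650 = 9212
Giving 291 / 324 / 1410 / 9212.
Dependents (band 0–19 + band 60+) = 291 + 9212 = 9503; working-age = 1734; ratio = 9503/1734 × 100 = 548.0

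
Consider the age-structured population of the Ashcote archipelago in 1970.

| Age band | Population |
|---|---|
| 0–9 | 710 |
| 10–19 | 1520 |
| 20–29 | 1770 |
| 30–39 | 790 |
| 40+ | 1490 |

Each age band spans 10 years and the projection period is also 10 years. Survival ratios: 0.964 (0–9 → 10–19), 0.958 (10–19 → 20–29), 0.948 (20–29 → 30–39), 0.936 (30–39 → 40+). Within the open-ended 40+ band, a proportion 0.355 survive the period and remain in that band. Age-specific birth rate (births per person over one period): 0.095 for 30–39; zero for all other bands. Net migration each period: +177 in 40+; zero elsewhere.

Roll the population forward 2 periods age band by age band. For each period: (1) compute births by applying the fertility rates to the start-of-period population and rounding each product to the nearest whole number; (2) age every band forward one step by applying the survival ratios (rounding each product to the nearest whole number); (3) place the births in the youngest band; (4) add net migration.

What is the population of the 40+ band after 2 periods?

2261

(Groups numbered youngest = 1 to oldest = 5.)
Period 1.
Births: 790 * 0.095 = 75
Group 2: 710 * 0.964 = 684
Group 3: 1520 * 0.958 = 1456
Group 4: 1770 * 0.948 = 1678
Group 5: 790 * 0.936 + 1490 * 0.355 = 739 + 529 = 1268
Net migration: Group 5 + 177 → 1445
→ [75, 684, 1456, 1678, 1445]
Period 2.
Births: 1678 * 0.095 = 159
Group 2: 75 * 0.964 = 72
Group 3: 684 * 0.958 = 655
Group 4: 1456 * 0.948 = 1380
Group 5: 1678 * 0.936 + 1445 * 0.355 = 1571 + 513 = 2084
Net migration: Group 5 + 177 → 2261
→ [159, 72, 655, 1380, 2261]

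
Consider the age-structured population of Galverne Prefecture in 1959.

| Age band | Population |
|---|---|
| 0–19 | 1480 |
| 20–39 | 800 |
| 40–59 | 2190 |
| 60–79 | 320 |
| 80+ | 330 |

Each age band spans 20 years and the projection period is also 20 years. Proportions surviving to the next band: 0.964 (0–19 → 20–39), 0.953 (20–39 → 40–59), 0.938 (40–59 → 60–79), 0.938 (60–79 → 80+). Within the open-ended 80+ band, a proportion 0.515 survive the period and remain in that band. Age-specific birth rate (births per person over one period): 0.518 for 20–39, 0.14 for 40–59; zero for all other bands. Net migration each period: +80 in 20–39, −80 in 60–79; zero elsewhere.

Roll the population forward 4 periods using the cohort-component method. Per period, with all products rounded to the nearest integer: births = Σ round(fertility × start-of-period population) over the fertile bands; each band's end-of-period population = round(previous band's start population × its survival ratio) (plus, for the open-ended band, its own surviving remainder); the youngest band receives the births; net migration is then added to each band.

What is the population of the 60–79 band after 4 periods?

613

Let band 1 be 0–19 through band 5 = 80+.
Period 1:
Births: 800 * 0.518 = 414 ; 2190 * 0.14 = 307 ⇒ total 721
Band 2: 1480 * 0.964 = 1427
Band 3: 800 * 0.953 = 762
Band 4: 2190 * 0.938 = 2054
Band 5: 320 * 0.938 + 330 * 0.515 = 300 + 170 = 470
Net migration: Band 2 + 80 → 1507; Band 4 − 80 → 1974
Population now: 0–19=721, 20–39=1507, 40–59=762, 60–79=1974, 80+=470
Period 2:
Births: 1507 * 0.518 = 781 ; 762 * 0.14 = 107 ⇒ total 888
Band 2: 721 * 0.964 = 695
Band 3: 1507 * 0.953 = 1436
Band 4: 762 * 0.938 = 715
Band 5: 1974 * 0.938 + 470 * 0.515 = 1852 + 242 = 2094
Net migration: Band 2 + 80 → 775; Band 4 − 80 → 635
Population now: 0–19=888, 20–39=775, 40–59=1436, 60–79=635, 80+=2094
Period 3:
Births: 775 * 0.518 = 401 ; 1436 * 0.14 = 201 ⇒ total 602
Band 2: 888 * 0.964 = 856
Band 3: 775 * 0.953 = 739
Band 4: 1436 * 0.938 = 1347
Band 5: 635 * 0.938 + 2094 * 0.515 = 596 + 1078 = 1674
Net migration: Band 2 + 80 → 936; Band 4 − 80 → 1267
Population now: 0–19=602, 20–39=936, 40–59=739, 60–79=1267, 80+=1674
Period 4:
Births: 936 * 0.518 = 485 ; 739 * 0.14 = 103 ⇒ total 588
Band 2: 602 * 0.964 = 580
Band 3: 936 * 0.953 = 892
Band 4: 739 * 0.938 = 693
Band 5: 1267 * 0.938 + 1674 * 0.515 = 1188 + 862 = 2050
Net migration: Band 2 + 80 → 660; Band 4 − 80 → 613
Population now: 0–19=588, 20–39=660, 40–59=892, 60–79=613, 80+=2050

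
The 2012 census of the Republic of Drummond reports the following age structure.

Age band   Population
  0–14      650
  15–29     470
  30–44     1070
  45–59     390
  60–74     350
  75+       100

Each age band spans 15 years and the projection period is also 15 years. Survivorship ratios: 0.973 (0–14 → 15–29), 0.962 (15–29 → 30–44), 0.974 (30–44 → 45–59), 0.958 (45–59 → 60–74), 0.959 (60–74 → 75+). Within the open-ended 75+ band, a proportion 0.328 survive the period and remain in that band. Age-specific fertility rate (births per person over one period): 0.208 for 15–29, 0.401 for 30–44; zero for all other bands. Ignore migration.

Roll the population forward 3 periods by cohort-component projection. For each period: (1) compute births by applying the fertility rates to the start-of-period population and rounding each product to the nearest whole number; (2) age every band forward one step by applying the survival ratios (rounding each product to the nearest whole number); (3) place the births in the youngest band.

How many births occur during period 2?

312

After projecting period 1:
Births: 470 * 0.208 = 98 ; 1070 * 0.401 = 429 — total 527
15–29: 650 * 0.973 = 632
30–44: 470 * 0.962 = 452
45–59: 1070 * 0.974 = 1042
60–74: 390 * 0.958 = 374
75+: 350 * 0.959 + 100 * 0.328 = 336 + 33 = 369
→ [527, 632, 452, 1042, 374, 369]
After projecting period 2:
Births: 632 * 0.208 = 131 ; 452 * 0.401 = 181 — total 312
15–29: 527 * 0.973 = 513
30–44: 632 * 0.962 = 608
45–59: 452 * 0.974 = 440
60–74: 1042 * 0.958 = 998
75+: 374 * 0.959 + 369 * 0.328 = 359 + 121 = 480
→ [312, 513, 608, 440, 998, 480]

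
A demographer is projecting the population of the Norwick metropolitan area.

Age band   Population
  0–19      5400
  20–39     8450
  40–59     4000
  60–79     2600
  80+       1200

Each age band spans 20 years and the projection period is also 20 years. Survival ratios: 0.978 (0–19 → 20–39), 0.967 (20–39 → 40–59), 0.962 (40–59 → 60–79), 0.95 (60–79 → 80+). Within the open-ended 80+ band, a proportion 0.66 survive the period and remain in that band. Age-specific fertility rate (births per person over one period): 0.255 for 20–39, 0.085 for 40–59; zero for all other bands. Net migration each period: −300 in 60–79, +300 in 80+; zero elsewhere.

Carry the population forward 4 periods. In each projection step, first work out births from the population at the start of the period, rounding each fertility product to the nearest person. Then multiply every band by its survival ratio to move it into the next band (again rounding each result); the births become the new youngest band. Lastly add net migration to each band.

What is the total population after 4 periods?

Let band 1 be 0–19 through band 5 = 80+.
[period 1]
Births: 8450 * 0.255 = 2155, 4000 * 0.085 = 340 → 2495
Band 2: 5400 * 0.978 = 5281
Band 3: 8450 * 0.967 = 8171
Band 4: 4000 * 0.962 = 3848
Band 5: 2600 * 0.95 + 1200 * 0.66 = 2470 + 792 = 3262
Net migration: Band 4 − 300 → 3548; Band 5 + 300 → 3562
Giving 2495 / 5281 / 8171 / 3548 / 3562.
[period 2]
Births: 5281 * 0.255 = 1347, 8171 * 0.085 = 695 → 2042
Band 2: 2495 * 0.978 = 2440
Band 3: 5281 * 0.967 = 5107
Band 4: 8171 * 0.962 = 7861
Band 5: 3548 * 0.95 + 3562 * 0.66 = 3371 + 2351 = 5722
Net migration: Band 4 − 300 → 7561; Band 5 + 300 → 6022
Giving 2042 / 2440 / 5107 / 7561 / 6022.
[period 3]
Births: 2440 * 0.255 = 622, 5107 * 0.085 = 434 → 1056
Band 2: 2042 * 0.978 = 1997
Band 3: 2440 * 0.967 = 2359
Band 4: 5107 * 0.962 = 4913
Band 5: 7561 * 0.95 + 6022 * 0.66 = 7183 + 3975 = 11158
Net migration: Band 4 − 300 → 4613; Band 5 + 300 → 11458
Giving 1056 / 1997 / 2359 / 4613 / 11458.
[period 4]
Births: 1997 * 0.255 = 509, 2359 * 0.085 = 201 → 710
Band 2: 1056 * 0.978 = 1033
Band 3: 1997 * 0.967 = 1931
Band 4: 2359 * 0.962 = 2269
Band 5: 4613 * 0.95 + 11458 * 0.66 = 4382 + 7562 = 11944
Net migration: Band 4 − 300 → 1969; Band 5 + 300 → 12244
Giving 710 / 1033 / 1931 / 1969 / 12244.
Total after period 4: 710 + 1033 + 1931 + 1969 + 12244 = 17887

17887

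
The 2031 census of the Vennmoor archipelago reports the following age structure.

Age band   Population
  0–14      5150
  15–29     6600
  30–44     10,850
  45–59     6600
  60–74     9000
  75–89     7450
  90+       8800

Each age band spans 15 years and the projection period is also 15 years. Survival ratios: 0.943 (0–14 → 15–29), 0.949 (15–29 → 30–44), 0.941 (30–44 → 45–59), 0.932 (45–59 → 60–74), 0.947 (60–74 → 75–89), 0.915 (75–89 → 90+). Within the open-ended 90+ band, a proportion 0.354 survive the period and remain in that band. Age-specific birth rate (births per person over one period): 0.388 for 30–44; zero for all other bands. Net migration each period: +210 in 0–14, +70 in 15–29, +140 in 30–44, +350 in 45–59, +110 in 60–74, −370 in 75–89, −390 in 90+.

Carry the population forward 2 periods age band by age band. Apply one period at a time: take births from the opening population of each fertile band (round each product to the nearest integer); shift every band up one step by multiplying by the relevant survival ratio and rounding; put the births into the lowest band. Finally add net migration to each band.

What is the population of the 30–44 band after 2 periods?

Call the bands 1 to 7, youngest first.
Period 1:
Births: 10850 × 0.388 = 4210
Band 2: 5150 × 0.943 = 4856
Band 3: 6600 × 0.949 = 6263
Band 4: 10850 × 0.941 = 10210
Band 5: 6600 × 0.932 = 6151
Band 6: 9000 × 0.947 = 8523
Band 7: 7450 × 0.915 + 8800 × 0.354 = 6817 + 3115 = 9932
Net migration: Band 1 + 210 → 4420; Band 2 + 70 → 4926; Band 3 + 140 → 6403; Band 4 + 350 → 10560; Band 5 + 110 → 6261; Band 6 − 370 → 8153; Band 7 − 390 → 9542
End of period: [4420, 4926, 6403, 10560, 6261, 8153, 9542]
Period 2:
Births: 6403 × 0.388 = 2484
Band 2: 4420 × 0.943 = 4168
Band 3: 4926 × 0.949 = 4675
Band 4: 6403 × 0.941 = 6025
Band 5: 10560 × 0.932 = 9842
Band 6: 6261 × 0.947 = 5929
Band 7: 8153 × 0.915 + 9542 × 0.354 = 7460 + 3378 = 10838
Net migration: Band 1 + 210 → 2694; Band 2 + 70 → 4238; Band 3 + 140 → 4815; Band 4 + 350 → 6375; Band 5 + 110 → 9952; Band 6 − 370 → 5559; Band 7 − 390 → 10448
End of period: [2694, 4238, 4815, 6375, 9952, 5559, 10448]

4815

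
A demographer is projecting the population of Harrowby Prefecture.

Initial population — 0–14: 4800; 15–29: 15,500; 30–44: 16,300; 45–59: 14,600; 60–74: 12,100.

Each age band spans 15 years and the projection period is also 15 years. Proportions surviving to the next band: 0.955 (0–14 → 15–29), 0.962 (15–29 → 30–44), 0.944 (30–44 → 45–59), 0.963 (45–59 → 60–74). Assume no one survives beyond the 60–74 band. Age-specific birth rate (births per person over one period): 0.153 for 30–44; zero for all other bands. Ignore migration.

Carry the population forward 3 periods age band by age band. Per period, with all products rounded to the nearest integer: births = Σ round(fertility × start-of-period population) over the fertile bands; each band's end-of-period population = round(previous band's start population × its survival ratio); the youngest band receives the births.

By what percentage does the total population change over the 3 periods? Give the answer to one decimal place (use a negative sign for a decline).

Let band 1 be 0–14 through band 5 = 60–74.
[period 1]
Births: 16300 × 0.153 = 2494
Band 2: 4800 × 0.955 = 4584
Band 3: 15500 × 0.962 = 14911
Band 4: 16300 × 0.944 = 15387
Band 5: 14600 × 0.963 = 14060
→ [2494, 4584, 14911, 15387, 14060]
[period 2]
Births: 14911 × 0.153 = 2281
Band 2: 2494 × 0.955 = 2382
Band 3: 4584 × 0.962 = 4410
Band 4: 14911 × 0.944 = 14076
Band 5: 15387 × 0.963 = 14818
→ [2281, 2382, 4410, 14076, 14818]
[period 3]
Births: 4410 × 0.153 = 675
Band 2: 2281 × 0.955 = 2178
Band 3: 2382 × 0.962 = 2291
Band 4: 4410 × 0.944 = 4163
Band 5: 14076 × 0.963 = 13555
→ [675, 2178, 2291, 4163, 13555]
Total: 63300 → 22862; change = -40438; percentage change = -63.9%

-63.9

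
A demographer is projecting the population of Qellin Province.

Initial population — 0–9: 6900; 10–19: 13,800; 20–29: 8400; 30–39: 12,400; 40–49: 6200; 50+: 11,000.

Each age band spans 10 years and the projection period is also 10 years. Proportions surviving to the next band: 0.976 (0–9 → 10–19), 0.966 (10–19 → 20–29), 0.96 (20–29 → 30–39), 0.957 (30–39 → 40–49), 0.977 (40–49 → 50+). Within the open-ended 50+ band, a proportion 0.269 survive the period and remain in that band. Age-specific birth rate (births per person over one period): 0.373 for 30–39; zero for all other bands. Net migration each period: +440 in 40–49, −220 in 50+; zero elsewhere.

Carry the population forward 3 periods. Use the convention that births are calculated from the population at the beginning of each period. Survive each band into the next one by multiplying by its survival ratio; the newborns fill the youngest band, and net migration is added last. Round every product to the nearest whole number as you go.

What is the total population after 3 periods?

[period 1]
Births: 12400 × 0.373 = 4625
10–19: 6900 × 0.976 = 6734
20–29: 13800 × 0.966 = 13331
30–39: 8400 × 0.96 = 8064
40–49: 12400 × 0.957 = 11867
50+: 6200 × 0.977 + 11000 × 0.269 = 6057 + 2959 = 9016
Net migration: 40–49 + 440 → 12307; 50+ − 220 → 8796
→ [4625, 6734, 13331, 8064, 12307, 8796]
[period 2]
Births: 8064 × 0.373 = 3008
10–19: 4625 × 0.976 = 4514
20–29: 6734 × 0.966 = 6505
30–39: 13331 × 0.96 = 12798
40–49: 8064 × 0.957 = 7717
50+: 12307 × 0.977 + 8796 × 0.269 = 12024 + 2366 = 14390
Net migration: 40–49 + 440 → 8157; 50+ − 220 → 14170
→ [3008, 4514, 6505, 12798, 8157, 14170]
[period 3]
Births: 12798 × 0.373 = 4774
10–19: 3008 × 0.976 = 2936
20–29: 4514 × 0.966 = 4361
30–39: 6505 × 0.96 = 6245
40–49: 12798 × 0.957 = 12248
50+: 8157 × 0.977 + 14170 × 0.269 = 7969 + 3812 = 11781
Net migration: 40–49 + 440 → 12688; 50+ − 220 → 11561
→ [4774, 2936, 4361, 6245, 12688, 11561]
Total after period 3: 4774 + 2936 + 4361 + 6245 + 12688 + 11561 = 42565

42565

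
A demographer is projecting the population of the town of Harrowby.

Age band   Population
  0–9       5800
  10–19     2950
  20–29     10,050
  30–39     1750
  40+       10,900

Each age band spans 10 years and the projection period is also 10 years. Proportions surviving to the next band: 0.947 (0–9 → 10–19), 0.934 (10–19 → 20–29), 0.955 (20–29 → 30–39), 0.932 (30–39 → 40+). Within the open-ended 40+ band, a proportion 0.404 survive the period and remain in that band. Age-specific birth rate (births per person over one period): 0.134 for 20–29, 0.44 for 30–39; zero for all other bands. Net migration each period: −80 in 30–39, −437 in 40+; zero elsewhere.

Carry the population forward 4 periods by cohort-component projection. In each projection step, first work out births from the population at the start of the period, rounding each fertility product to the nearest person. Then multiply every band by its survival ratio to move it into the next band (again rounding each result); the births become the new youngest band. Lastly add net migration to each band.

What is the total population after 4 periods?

16407

After projecting period 1:
Births: 10050 * 0.134 = 1347, 1750 * 0.44 = 770 ⇒ total 2117
10–19: 5800 * 0.947 = 5493
20–29: 2950 * 0.934 = 2755
30–39: 10050 * 0.955 = 9598
40+: 1750 * 0.932 + 10900 * 0.404 = 1631 + 4404 = 6035
Net migration: 30–39 − 80 → 9518; 40+ − 437 → 5598
Giving 2117 / 5493 / 2755 / 9518 / 5598.
After projecting period 2:
Births: 2755 * 0.134 = 369, 9518 * 0.44 = 4188 ⇒ total 4557
10–19: 2117 * 0.947 = 2005
20–29: 5493 * 0.934 = 5130
30–39: 2755 * 0.955 = 2631
40+: 9518 * 0.932 + 5598 * 0.404 = 8871 + 2262 = 11133
Net migration: 30–39 − 80 → 2551; 40+ − 437 → 10696
Giving 4557 / 2005 / 5130 / 2551 / 10696.
After projecting period 3:
Births: 5130 * 0.134 = 687, 2551 * 0.44 = 1122 ⇒ total 1809
10–19: 4557 * 0.947 = 4315
20–29: 2005 * 0.934 = 1873
30–39: 5130 * 0.955 = 4899
40+: 2551 * 0.932 + 10696 * 0.404 = 2378 + 4321 = 6699
Net migration: 30–39 − 80 → 4819; 40+ − 437 → 6262
Giving 1809 / 4315 / 1873 / 4819 / 6262.
After projecting period 4:
Births: 1873 * 0.134 = 251, 4819 * 0.44 = 2120 ⇒ total 2371
10–19: 1809 * 0.947 = 1713
20–29: 4315 * 0.934 = 4030
30–39: 1873 * 0.955 = 1789
40+: 4819 * 0.932 + 6262 * 0.404 = 4491 + 2530 = 7021
Net migration: 30–39 − 80 → 1709; 40+ − 437 → 6584
Giving 2371 / 1713 / 4030 / 1709 / 6584.
Total after period 4: 2371 + 1713 + 4030 + 1709 + 6584 = 16407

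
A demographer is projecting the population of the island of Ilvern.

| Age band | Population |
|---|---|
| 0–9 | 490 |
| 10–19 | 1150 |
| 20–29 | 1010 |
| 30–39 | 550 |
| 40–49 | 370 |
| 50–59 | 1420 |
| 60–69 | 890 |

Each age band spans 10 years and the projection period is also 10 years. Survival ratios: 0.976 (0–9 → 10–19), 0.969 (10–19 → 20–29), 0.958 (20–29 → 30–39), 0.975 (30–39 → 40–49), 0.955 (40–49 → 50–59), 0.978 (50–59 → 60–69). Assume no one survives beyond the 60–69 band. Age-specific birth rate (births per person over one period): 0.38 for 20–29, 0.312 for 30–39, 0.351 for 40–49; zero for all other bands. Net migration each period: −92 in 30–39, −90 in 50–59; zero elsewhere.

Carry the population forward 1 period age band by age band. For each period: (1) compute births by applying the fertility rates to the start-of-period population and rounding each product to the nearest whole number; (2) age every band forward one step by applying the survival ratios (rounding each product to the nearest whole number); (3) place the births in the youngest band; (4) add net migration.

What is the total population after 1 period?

(Groups numbered youngest = 1 to oldest = 7.)
Period 1.
Births: 1010 * 0.38 = 384  |  550 * 0.312 = 172  |  370 * 0.351 = 130 → 686
Group 2: 490 * 0.976 = 478
Group 3: 1150 * 0.969 = 1114
Group 4: 1010 * 0.958 = 968
Group 5: 550 * 0.975 = 536
Group 6: 370 * 0.955 = 353
Group 7: 1420 * 0.978 = 1389
Net migration: Group 4 − 92 → 876; Group 6 − 90 → 263
Giving 686 / 478 / 1114 / 876 / 536 / 263 / 1389.
Total after period 1: 686 + 478 + 1114 + 876 + 536 + 263 + 1389 = 5342

5342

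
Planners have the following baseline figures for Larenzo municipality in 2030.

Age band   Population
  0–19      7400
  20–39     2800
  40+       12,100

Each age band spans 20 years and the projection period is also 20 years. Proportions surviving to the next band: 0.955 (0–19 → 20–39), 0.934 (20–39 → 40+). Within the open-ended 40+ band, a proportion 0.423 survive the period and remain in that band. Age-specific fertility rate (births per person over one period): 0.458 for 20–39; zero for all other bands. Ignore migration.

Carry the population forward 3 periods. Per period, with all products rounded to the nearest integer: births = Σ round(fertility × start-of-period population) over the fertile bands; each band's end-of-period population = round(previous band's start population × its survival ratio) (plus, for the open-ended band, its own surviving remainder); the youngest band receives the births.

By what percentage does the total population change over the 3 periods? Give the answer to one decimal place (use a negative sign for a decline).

-59.8

(Bands numbered youngest = 1 to oldest = 3.)
— Period 1 —
Births: 2800 × 0.458 = 1282
Band 2: 7400 × 0.955 = 7067
Band 3: 2800 × 0.934 + 12100 × 0.423 = 2615 + 5118 = 7733
Giving 1282 / 7067 / 7733.
— Period 2 —
Births: 7067 × 0.458 = 3237
Band 2: 1282 × 0.955 = 1224
Band 3: 7067 × 0.934 + 7733 × 0.423 = 6601 + 3271 = 9872
Giving 3237 / 1224 / 9872.
— Period 3 —
Births: 1224 × 0.458 = 561
Band 2: 3237 × 0.955 = 3091
Band 3: 1224 × 0.934 + 9872 × 0.423 = 1143 + 4176 = 5319
Giving 561 / 3091 / 5319.
Total: 22300 → 8971; change = -13329; percentage change = -59.8%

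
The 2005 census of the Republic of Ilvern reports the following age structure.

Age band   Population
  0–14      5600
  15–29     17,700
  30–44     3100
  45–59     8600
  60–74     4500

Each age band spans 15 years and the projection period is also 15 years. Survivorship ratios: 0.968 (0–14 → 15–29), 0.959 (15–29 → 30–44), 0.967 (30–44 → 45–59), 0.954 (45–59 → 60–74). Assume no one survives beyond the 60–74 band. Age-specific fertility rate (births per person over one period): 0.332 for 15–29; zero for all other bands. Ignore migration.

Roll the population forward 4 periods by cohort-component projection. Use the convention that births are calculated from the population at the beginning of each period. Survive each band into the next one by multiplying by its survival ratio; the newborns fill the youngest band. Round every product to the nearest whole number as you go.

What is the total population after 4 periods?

Numbering the groups 1..5 from youngest to oldest:
Period 1:
Births: 17700 * 0.332 = 5876
Group 2: 5600 * 0.968 = 5421
Group 3: 17700 * 0.959 = 16974
Group 4: 3100 * 0.967 = 2998
Group 5: 8600 * 0.954 = 8204
Population now: 0–14=5876, 15–29=5421, 30–44=16974, 45–59=2998, 60–74=8204
Period 2:
Births: 5421 * 0.332 = 1800
Group 2: 5876 * 0.968 = 5688
Group 3: 5421 * 0.959 = 5199
Group 4: 16974 * 0.967 = 16414
Group 5: 2998 * 0.954 = 2860
Population now: 0–14=1800, 15–29=5688, 30–44=5199, 45–59=16414, 60–74=2860
Period 3:
Births: 5688 * 0.332 = 1888
Group 2: 1800 * 0.968 = 1742
Group 3: 5688 * 0.959 = 5455
Group 4: 5199 * 0.967 = 5027
Group 5: 16414 * 0.954 = 15659
Population now: 0–14=1888, 15–29=1742, 30–44=5455, 45–59=5027, 60–74=15659
Period 4:
Births: 1742 * 0.332 = 578
Group 2: 1888 * 0.968 = 1828
Group 3: 1742 * 0.959 = 1671
Group 4: 5455 * 0.967 = 5275
Group 5: 5027 * 0.954 = 4796
Population now: 0–14=578, 15–29=1828, 30–44=1671, 45–59=5275, 60–74=4796
Total after period 4: 578 + 1828 + 1671 + 5275 + 4796 = 14148

14148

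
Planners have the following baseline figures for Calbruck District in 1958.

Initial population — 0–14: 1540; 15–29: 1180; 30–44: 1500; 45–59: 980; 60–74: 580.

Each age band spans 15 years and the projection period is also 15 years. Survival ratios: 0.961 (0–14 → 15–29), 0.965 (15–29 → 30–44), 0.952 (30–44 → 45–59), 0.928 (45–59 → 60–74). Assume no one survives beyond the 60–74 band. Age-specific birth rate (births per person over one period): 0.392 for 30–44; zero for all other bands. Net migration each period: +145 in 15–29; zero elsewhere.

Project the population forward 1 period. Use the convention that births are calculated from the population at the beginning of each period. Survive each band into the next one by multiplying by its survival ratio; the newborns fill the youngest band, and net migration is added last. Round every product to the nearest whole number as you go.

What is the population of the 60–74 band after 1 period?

Numbering the groups 1..5 from youngest to oldest:
Period 1.
Births: 1500 * 0.392 = 588
Group 2: 1540 * 0.961 = 1480
Group 3: 1180 * 0.965 = 1139
Group 4: 1500 * 0.952 = 1428
Group 5: 980 * 0.928 = 909
Net migration: Group 2 + 145 → 1625
→ [588, 1625, 1139, 1428, 909]

909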